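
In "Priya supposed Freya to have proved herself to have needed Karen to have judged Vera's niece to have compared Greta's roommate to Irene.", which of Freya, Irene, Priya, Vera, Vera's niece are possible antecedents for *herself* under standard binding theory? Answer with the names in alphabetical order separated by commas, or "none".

*herself* is a reflexive; Principle A requires it to be bound within its binding domain — the clause headed by 'proved'.
— Freya: subject of the clause headed by 'proved'; c-commands the reflexive within its binding domain — allowed (Principle A).
— Irene: second object of the clause headed by 'compared'; does not c-command the reflexive — cannot bind it (Principle A).
— Priya: subject of the matrix clause; c-commands the reflexive but lies outside its binding domain — cannot bind it (Principle A).
— Vera: possessor inside the subject DP of the clause headed by 'compared'; does not c-command the reflexive — cannot bind it (Principle A).
— Vera's niece: subject of the clause headed by 'compared'; does not c-command the reflexive — cannot bind it (Principle A).

Freya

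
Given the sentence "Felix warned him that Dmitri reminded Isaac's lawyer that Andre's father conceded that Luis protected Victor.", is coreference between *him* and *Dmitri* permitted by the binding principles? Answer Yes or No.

*him* is a pronoun; Principle B requires it to be free in its binding domain — the matrix clause.
— Dmitri: subject of the clause headed by 'reminded'; is c-commanded by the pronoun; coreference would bind this R-expression — blocked (Principle C).

No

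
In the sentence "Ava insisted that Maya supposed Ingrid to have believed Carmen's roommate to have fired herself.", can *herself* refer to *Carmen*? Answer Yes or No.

No

*herself* is a reflexive; Principle A requires it to be bound within its binding domain — the clause headed by 'fired'.
— Carmen: possessor inside the subject DP of the clause headed by 'fired'; does not c-command the reflexive — cannot bind it (Principle A).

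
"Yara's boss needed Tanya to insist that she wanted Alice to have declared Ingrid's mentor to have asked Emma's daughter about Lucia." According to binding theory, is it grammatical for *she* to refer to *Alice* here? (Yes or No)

*Alice* is an R-expression; Principle C requires it to be free (not bound by any c-commanding expression).
— she: subject of the clause headed by 'wanted'; the pronoun c-commands the R-expression — coreference blocked (Principle C).

No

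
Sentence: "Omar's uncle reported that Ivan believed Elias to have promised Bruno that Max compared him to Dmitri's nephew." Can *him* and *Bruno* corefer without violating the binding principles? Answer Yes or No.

Yes

*Bruno* is an R-expression; Principle C requires it to be free (not bound by any c-commanding expression).
— him: object of the clause headed by 'compared'; the pronoun does not c-command the R-expression — coreference allowed.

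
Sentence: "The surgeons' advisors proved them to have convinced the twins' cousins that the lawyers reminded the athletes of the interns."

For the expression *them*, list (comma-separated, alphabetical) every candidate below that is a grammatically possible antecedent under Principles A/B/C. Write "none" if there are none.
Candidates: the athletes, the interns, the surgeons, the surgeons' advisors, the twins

the surgeons

*them* is a pronoun; Principle B requires it to be free in its binding domain — the matrix clause.
— the athletes: object of the clause headed by 'reminded'; is c-commanded by the pronoun; coreference would bind this R-expression — blocked (Principle C).
— the interns: second object of the clause headed by 'reminded'; is c-commanded by the pronoun; coreference would bind this R-expression — blocked (Principle C).
— the surgeons: possessor inside the subject DP of the matrix clause; does not c-command the pronoun — Principle B does not apply; allowed.
— the surgeons' advisors: subject of the matrix clause; c-commands the pronoun within its binding domain — blocked (Principle B).
— the twins: possessor inside the object DP of the clause headed by 'convinced'; is c-commanded by the pronoun; coreference would bind this R-expression — blocked (Principle C).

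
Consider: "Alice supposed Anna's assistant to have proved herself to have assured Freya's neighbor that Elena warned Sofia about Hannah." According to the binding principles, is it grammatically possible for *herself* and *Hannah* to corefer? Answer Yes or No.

*herself* is a reflexive; Principle A requires it to be bound within its binding domain — the clause headed by 'proved'.
— Hannah: second object of the clause headed by 'warned'; does not c-command the reflexive — cannot bind it (Principle A).

No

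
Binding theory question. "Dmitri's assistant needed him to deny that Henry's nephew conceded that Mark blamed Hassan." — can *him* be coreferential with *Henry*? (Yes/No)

No

*him* is a pronoun; Principle B requires it to be free in its binding domain — the matrix clause.
— Henry: possessor inside the subject DP of the clause headed by 'conceded'; is c-commanded by the pronoun; coreference would bind this R-expression — blocked (Principle C).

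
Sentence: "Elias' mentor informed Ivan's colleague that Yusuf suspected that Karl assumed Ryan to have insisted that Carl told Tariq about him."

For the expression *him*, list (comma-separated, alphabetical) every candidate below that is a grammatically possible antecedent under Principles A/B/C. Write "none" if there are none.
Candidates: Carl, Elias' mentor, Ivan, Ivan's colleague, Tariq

*him* is a pronoun; Principle B requires it to be free in its binding domain — the clause headed by 'told'.
— Carl: subject of the clause headed by 'told'; c-commands the pronoun within its binding domain — blocked (Principle B).
— Elias' mentor: subject of the matrix clause; c-commands the pronoun but lies outside its binding domain — allowed.
— Ivan: possessor inside the object DP of the matrix clause; does not c-command the pronoun — Principle B does not apply; allowed.
— Ivan's colleague: object of the matrix clause; c-commands the pronoun but lies outside its binding domain — allowed.
— Tariq: object of the clause headed by 'told'; c-commands the pronoun within its binding domain — blocked (Principle B).

Elias' mentor, Ivan, Ivan's colleague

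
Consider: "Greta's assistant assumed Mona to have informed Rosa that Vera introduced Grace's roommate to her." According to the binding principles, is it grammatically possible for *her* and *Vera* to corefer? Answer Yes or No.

*her* is a pronoun; Principle B requires it to be free in its binding domain — the clause headed by 'introduced'.
— Vera: subject of the clause headed by 'introduced'; c-commands the pronoun within its binding domain — blocked (Principle B).

No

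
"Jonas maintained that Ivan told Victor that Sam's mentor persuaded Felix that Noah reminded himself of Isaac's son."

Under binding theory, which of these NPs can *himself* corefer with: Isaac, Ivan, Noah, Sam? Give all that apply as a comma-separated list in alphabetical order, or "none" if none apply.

*himself* is a reflexive; Principle A requires it to be bound within its binding domain — the clause headed by 'reminded'.
— Isaac: possessor inside the second object DP of the clause headed by 'reminded'; does not c-command the reflexive — cannot bind it (Principle A).
— Ivan: subject of the clause headed by 'told'; c-commands the reflexive but lies outside its binding domain — cannot bind it (Principle A).
— Noah: subject of the clause headed by 'reminded'; c-commands the reflexive within its binding domain — allowed (Principle A).
— Sam: possessor inside the subject DP of the clause headed by 'persuaded'; does not c-command the reflexive — cannot bind it (Principle A).

Noah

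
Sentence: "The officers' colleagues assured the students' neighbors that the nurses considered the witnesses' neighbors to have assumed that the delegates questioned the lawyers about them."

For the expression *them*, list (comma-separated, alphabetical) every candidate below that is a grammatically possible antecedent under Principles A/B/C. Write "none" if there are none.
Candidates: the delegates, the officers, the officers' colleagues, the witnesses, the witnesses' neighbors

the officers, the officers' colleagues, the witnesses, the witnesses' neighbors

*them* is a pronoun; Principle B requires it to be free in its binding domain — the clause headed by 'questioned'.
— the delegates: subject of the clause headed by 'questioned'; c-commands the pronoun within its binding domain — blocked (Principle B).
— the officers: possessor inside the subject DP of the matrix clause; does not c-command the pronoun — Principle B does not apply; allowed.
— the officers' colleagues: subject of the matrix clause; c-commands the pronoun but lies outside its binding domain — allowed.
— the witnesses: possessor inside the subject DP of the clause headed by 'assumed'; does not c-command the pronoun — Principle B does not apply; allowed.
— the witnesses' neighbors: subject of the clause headed by 'assumed'; c-commands the pronoun but lies outside its binding domain — allowed.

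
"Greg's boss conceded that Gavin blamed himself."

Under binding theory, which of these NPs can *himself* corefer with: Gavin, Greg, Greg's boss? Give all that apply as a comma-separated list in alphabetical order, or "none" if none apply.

*himself* is a reflexive; Principle A requires it to be bound within its binding domain — the clause headed by 'blamed'.
— Gavin: subject of the clause headed by 'blamed'; c-commands the reflexive within its binding domain — allowed (Principle A).
— Greg: possessor inside the subject DP of the matrix clause; does not c-command the reflexive — cannot bind it (Principle A).
— Greg's boss: subject of the matrix clause; c-commands the reflexive but lies outside its binding domain — cannot bind it (Principle A).

Gavin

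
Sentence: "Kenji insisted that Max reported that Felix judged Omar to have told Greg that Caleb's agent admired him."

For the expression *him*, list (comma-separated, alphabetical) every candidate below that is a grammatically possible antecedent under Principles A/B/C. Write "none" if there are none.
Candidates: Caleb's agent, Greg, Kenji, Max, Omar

*him* is a pronoun; Principle B requires it to be free in its binding domain — the clause headed by 'admired'.
— Caleb's agent: subject of the clause headed by 'admired'; c-commands the pronoun within its binding domain — blocked (Principle B).
— Greg: object of the clause headed by 'told'; c-commands the pronoun but lies outside its binding domain — allowed.
— Kenji: subject of the matrix clause; c-commands the pronoun but lies outside its binding domain — allowed.
— Max: subject of the clause headed by 'reported'; c-commands the pronoun but lies outside its binding domain — allowed.
— Omar: subject of the clause headed by 'told'; c-commands the pronoun but lies outside its binding domain — allowed.

Greg, Kenji, Max, Omar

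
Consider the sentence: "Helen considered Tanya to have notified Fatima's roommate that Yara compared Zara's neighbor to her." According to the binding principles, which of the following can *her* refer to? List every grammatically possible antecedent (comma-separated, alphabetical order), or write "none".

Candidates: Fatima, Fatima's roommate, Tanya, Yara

Fatima, Fatima's roommate, Tanya

*her* is a pronoun; Principle B requires it to be free in its binding domain — the clause headed by 'compared'.
— Fatima: possessor inside the object DP of the clause headed by 'notified'; does not c-command the pronoun — Principle B does not apply; allowed.
— Fatima's roommate: object of the clause headed by 'notified'; c-commands the pronoun but lies outside its binding domain — allowed.
— Tanya: subject of the clause headed by 'notified'; c-commands the pronoun but lies outside its binding domain — allowed.
— Yara: subject of the clause headed by 'compared'; c-commands the pronoun within its binding domain — blocked (Principle B).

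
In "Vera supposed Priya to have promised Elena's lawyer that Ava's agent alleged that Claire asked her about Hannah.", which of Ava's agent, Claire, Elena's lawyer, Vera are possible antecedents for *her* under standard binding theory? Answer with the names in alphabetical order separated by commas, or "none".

Ava's agent, Elena's lawyer, Vera

*her* is a pronoun; Principle B requires it to be free in its binding domain — the clause headed by 'asked'.
— Ava's agent: subject of the clause headed by 'alleged'; c-commands the pronoun but lies outside its binding domain — allowed.
— Claire: subject of the clause headed by 'asked'; c-commands the pronoun within its binding domain — blocked (Principle B).
— Elena's lawyer: object of the clause headed by 'promised'; c-commands the pronoun but lies outside its binding domain — allowed.
— Vera: subject of the matrix clause; c-commands the pronoun but lies outside its binding domain — allowed.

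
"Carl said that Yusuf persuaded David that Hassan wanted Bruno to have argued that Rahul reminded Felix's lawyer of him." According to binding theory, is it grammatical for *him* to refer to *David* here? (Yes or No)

Yes

*David* is an R-expression; Principle C requires it to be free (not bound by any c-commanding expression).
— him: second object of the clause headed by 'reminded'; the pronoun does not c-command the R-expression — coreference allowed.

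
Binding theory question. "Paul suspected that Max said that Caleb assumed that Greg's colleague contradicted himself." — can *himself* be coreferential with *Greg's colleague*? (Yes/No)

Yes

*himself* is a reflexive; Principle A requires it to be bound within its binding domain — the clause headed by 'contradicted'.
— Greg's colleague: subject of the clause headed by 'contradicted'; c-commands the reflexive within its binding domain — allowed (Principle A).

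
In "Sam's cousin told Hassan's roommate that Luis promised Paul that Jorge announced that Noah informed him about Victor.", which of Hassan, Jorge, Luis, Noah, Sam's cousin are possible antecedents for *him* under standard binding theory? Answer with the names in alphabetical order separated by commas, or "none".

Hassan, Jorge, Luis, Sam's cousin

*him* is a pronoun; Principle B requires it to be free in its binding domain — the clause headed by 'informed'.
— Hassan: possessor inside the object DP of the matrix clause; does not c-command the pronoun — Principle B does not apply; allowed.
— Jorge: subject of the clause headed by 'announced'; c-commands the pronoun but lies outside its binding domain — allowed.
— Luis: subject of the clause headed by 'promised'; c-commands the pronoun but lies outside its binding domain — allowed.
— Noah: subject of the clause headed by 'informed'; c-commands the pronoun within its binding domain — blocked (Principle B).
— Sam's cousin: subject of the matrix clause; c-commands the pronoun but lies outside its binding domain — allowed.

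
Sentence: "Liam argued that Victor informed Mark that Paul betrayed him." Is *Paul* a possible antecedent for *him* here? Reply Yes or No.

No

*him* is a pronoun; Principle B requires it to be free in its binding domain — the clause headed by 'betrayed'.
— Paul: subject of the clause headed by 'betrayed'; c-commands the pronoun within its binding domain — blocked (Principle B).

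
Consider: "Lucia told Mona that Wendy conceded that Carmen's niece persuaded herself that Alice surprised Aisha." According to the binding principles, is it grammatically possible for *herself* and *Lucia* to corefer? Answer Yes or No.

No

*herself* is a reflexive; Principle A requires it to be bound within its binding domain — the clause headed by 'persuaded'.
— Lucia: subject of the matrix clause; c-commands the reflexive but lies outside its binding domain — cannot bind it (Principle A).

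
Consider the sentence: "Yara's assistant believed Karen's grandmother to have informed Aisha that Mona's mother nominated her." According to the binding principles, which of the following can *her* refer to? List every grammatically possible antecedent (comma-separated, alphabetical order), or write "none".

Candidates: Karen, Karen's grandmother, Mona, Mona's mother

*her* is a pronoun; Principle B requires it to be free in its binding domain — the clause headed by 'nominated'.
— Karen: possessor inside the subject DP of the clause headed by 'informed'; does not c-command the pronoun — Principle B does not apply; allowed.
— Karen's grandmother: subject of the clause headed by 'informed'; c-commands the pronoun but lies outside its binding domain — allowed.
— Mona: possessor inside the subject DP of the clause headed by 'nominated'; does not c-command the pronoun — Principle B does not apply; allowed.
— Mona's mother: subject of the clause headed by 'nominated'; c-commands the pronoun within its binding domain — blocked (Principle B).

Karen, Karen's grandmother, Mona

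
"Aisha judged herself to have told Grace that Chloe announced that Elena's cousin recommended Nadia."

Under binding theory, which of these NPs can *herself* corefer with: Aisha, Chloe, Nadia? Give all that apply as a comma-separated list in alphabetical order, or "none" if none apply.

*herself* is a reflexive; Principle A requires it to be bound within its binding domain — the matrix clause.
— Aisha: subject of the matrix clause; c-commands the reflexive within its binding domain — allowed (Principle A).
— Chloe: subject of the clause headed by 'announced'; does not c-command the reflexive — cannot bind it (Principle A).
— Nadia: object of the clause headed by 'recommended'; does not c-command the reflexive — cannot bind it (Principle A).

Aisha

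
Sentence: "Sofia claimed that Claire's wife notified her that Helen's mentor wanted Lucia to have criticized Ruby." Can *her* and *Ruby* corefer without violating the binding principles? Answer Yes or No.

*Ruby* is an R-expression; Principle C requires it to be free (not bound by any c-commanding expression).
— her: object of the clause headed by 'notified'; the pronoun c-commands the R-expression — coreference blocked (Principle C).

No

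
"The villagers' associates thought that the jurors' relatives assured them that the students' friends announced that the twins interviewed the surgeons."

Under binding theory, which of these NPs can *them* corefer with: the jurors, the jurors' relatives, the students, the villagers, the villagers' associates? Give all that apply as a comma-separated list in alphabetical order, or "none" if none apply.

the jurors, the villagers, the villagers' associates

*them* is a pronoun; Principle B requires it to be free in its binding domain — the clause headed by 'assured'.
— the jurors: possessor inside the subject DP of the clause headed by 'assured'; does not c-command the pronoun — Principle B does not apply; allowed.
— the jurors' relatives: subject of the clause headed by 'assured'; c-commands the pronoun within its binding domain — blocked (Principle B).
— the students: possessor inside the subject DP of the clause headed by 'announced'; is c-commanded by the pronoun; coreference would bind this R-expression — blocked (Principle C).
— the villagers: possessor inside the subject DP of the matrix clause; does not c-command the pronoun — Principle B does not apply; allowed.
— the villagers' associates: subject of the matrix clause; c-commands the pronoun but lies outside its binding domain — allowed.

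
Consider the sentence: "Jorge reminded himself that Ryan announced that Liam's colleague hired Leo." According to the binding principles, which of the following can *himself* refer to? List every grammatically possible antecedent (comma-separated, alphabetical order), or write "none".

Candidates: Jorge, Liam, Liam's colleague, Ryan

Jorge

*himself* is a reflexive; Principle A requires it to be bound within its binding domain — the matrix clause.
— Jorge: subject of the matrix clause; c-commands the reflexive within its binding domain — allowed (Principle A).
— Liam: possessor inside the subject DP of the clause headed by 'hired'; does not c-command the reflexive — cannot bind it (Principle A).
— Liam's colleague: subject of the clause headed by 'hired'; does not c-command the reflexive — cannot bind it (Principle A).
— Ryan: subject of the clause headed by 'announced'; does not c-command the reflexive — cannot bind it (Principle A).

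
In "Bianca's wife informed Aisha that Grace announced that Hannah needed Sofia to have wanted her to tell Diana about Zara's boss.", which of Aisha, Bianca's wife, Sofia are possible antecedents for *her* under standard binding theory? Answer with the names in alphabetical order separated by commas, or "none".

Aisha, Bianca's wife

*her* is a pronoun; Principle B requires it to be free in its binding domain — the clause headed by 'wanted'.
— Aisha: object of the matrix clause; c-commands the pronoun but lies outside its binding domain — allowed.
— Bianca's wife: subject of the matrix clause; c-commands the pronoun but lies outside its binding domain — allowed.
— Sofia: subject of the clause headed by 'wanted'; c-commands the pronoun within its binding domain — blocked (Principle B).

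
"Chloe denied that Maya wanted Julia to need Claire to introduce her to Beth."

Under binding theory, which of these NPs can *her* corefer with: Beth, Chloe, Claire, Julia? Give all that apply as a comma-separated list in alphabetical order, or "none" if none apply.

*her* is a pronoun; Principle B requires it to be free in its binding domain — the clause headed by 'introduce'.
— Beth: second object of the clause headed by 'introduce'; is c-commanded by the pronoun; coreference would bind this R-expression — blocked (Principle C).
— Chloe: subject of the matrix clause; c-commands the pronoun but lies outside its binding domain — allowed.
— Claire: subject of the clause headed by 'introduce'; c-commands the pronoun within its binding domain — blocked (Principle B).
— Julia: subject of the clause headed by 'need'; c-commands the pronoun but lies outside its binding domain — allowed.

Chloe, Julia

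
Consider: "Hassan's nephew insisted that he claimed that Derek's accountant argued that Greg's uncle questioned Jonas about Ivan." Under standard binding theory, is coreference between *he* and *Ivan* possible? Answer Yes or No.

No

*Ivan* is an R-expression; Principle C requires it to be free (not bound by any c-commanding expression).
— he: subject of the clause headed by 'claimed'; the pronoun c-commands the R-expression — coreference blocked (Principle C).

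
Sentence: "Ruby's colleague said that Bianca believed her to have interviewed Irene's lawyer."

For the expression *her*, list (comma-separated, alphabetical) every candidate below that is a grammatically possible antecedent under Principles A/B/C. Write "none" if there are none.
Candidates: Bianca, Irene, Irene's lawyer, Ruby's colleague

*her* is a pronoun; Principle B requires it to be free in its binding domain — the clause headed by 'believed'.
— Bianca: subject of the clause headed by 'believed'; c-commands the pronoun within its binding domain — blocked (Principle B).
— Irene: possessor inside the object DP of the clause headed by 'interviewed'; is c-commanded by the pronoun; coreference would bind this R-expression — blocked (Principle C).
— Irene's lawyer: object of the clause headed by 'interviewed'; is c-commanded by the pronoun; coreference would bind this R-expression — blocked (Principle C).
— Ruby's colleague: subject of the matrix clause; c-commands the pronoun but lies outside its binding domain — allowed.

Ruby's colleague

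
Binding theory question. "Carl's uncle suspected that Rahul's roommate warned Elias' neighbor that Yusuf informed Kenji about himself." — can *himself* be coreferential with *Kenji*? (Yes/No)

*himself* is a reflexive; Principle A requires it to be bound within its binding domain — the clause headed by 'informed'.
— Kenji: object of the clause headed by 'informed'; c-commands the reflexive within its binding domain — allowed (Principle A).

Yes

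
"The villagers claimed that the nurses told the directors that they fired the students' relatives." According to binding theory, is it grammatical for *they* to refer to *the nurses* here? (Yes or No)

Yes

*the nurses* is an R-expression; Principle C requires it to be free (not bound by any c-commanding expression).
— they: subject of the clause headed by 'fired'; the pronoun does not c-command the R-expression — coreference allowed.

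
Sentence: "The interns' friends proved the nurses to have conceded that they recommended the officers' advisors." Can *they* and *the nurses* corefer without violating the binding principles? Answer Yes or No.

Yes

*the nurses* is an R-expression; Principle C requires it to be free (not bound by any c-commanding expression).
— they: subject of the clause headed by 'recommended'; the pronoun does not c-command the R-expression — coreference allowed.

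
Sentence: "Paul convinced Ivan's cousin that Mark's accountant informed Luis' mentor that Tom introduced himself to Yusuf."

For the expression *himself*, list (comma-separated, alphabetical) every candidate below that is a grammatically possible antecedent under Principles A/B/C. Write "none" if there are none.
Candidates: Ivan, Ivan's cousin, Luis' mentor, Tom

*himself* is a reflexive; Principle A requires it to be bound within its binding domain — the clause headed by 'introduced'.
— Ivan: possessor inside the object DP of the matrix clause; does not c-command the reflexive — cannot bind it (Principle A).
— Ivan's cousin: object of the matrix clause; c-commands the reflexive but lies outside its binding domain — cannot bind it (Principle A).
— Luis' mentor: object of the clause headed by 'informed'; c-commands the reflexive but lies outside its binding domain — cannot bind it (Principle A).
— Tom: subject of the clause headed by 'introduced'; c-commands the reflexive within its binding domain — allowed (Principle A).

Tom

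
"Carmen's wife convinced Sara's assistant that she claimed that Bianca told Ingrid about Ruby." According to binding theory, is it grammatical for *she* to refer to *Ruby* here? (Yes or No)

No

*Ruby* is an R-expression; Principle C requires it to be free (not bound by any c-commanding expression).
— she: subject of the clause headed by 'claimed'; the pronoun c-commands the R-expression — coreference blocked (Principle C).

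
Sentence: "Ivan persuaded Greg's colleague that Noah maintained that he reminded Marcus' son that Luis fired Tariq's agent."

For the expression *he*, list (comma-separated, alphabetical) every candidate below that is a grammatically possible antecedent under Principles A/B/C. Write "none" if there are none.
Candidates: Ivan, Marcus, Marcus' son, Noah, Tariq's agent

Ivan, Noah

*he* is a pronoun; Principle B requires it to be free in its binding domain — the clause headed by 'reminded'.
— Ivan: subject of the matrix clause; c-commands the pronoun but lies outside its binding domain — allowed.
— Marcus: possessor inside the object DP of the clause headed by 'reminded'; is c-commanded by the pronoun; coreference would bind this R-expression — blocked (Principle C).
— Marcus' son: object of the clause headed by 'reminded'; is c-commanded by the pronoun; coreference would bind this R-expression — blocked (Principle C).
— Noah: subject of the clause headed by 'maintained'; c-commands the pronoun but lies outside its binding domain — allowed.
— Tariq's agent: object of the clause headed by 'fired'; is c-commanded by the pronoun; coreference would bind this R-expression — blocked (Principle C).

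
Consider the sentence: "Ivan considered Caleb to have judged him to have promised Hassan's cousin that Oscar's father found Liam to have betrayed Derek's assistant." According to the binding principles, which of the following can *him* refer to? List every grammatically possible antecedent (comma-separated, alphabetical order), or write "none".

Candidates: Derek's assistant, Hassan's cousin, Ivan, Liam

Ivan

*him* is a pronoun; Principle B requires it to be free in its binding domain — the clause headed by 'judged'.
— Derek's assistant: object of the clause headed by 'betrayed'; is c-commanded by the pronoun; coreference would bind this R-expression — blocked (Principle C).
— Hassan's cousin: object of the clause headed by 'promised'; is c-commanded by the pronoun; coreference would bind this R-expression — blocked (Principle C).
— Ivan: subject of the matrix clause; c-commands the pronoun but lies outside its binding domain — allowed.
— Liam: subject of the clause headed by 'betrayed'; is c-commanded by the pronoun; coreference would bind this R-expression — blocked (Principle C).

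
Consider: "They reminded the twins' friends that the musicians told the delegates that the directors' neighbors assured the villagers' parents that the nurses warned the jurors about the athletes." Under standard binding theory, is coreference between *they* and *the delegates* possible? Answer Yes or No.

*the delegates* is an R-expression; Principle C requires it to be free (not bound by any c-commanding expression).
— they: subject of the matrix clause; the pronoun c-commands the R-expression — coreference blocked (Principle C).

No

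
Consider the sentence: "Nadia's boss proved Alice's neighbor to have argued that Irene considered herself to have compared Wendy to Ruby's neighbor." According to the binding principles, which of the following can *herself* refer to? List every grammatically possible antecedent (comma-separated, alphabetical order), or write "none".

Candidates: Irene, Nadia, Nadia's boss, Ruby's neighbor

*herself* is a reflexive; Principle A requires it to be bound within its binding domain — the clause headed by 'considered'.
— Irene: subject of the clause headed by 'considered'; c-commands the reflexive within its binding domain — allowed (Principle A).
— Nadia: possessor inside the subject DP of the matrix clause; does not c-command the reflexive — cannot bind it (Principle A).
— Nadia's boss: subject of the matrix clause; c-commands the reflexive but lies outside its binding domain — cannot bind it (Principle A).
— Ruby's neighbor: second object of the clause headed by 'compared'; does not c-command the reflexive — cannot bind it (Principle A).

Irene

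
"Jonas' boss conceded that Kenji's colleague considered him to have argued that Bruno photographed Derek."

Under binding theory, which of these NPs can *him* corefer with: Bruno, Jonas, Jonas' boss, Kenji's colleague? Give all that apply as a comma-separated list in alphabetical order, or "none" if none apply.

*him* is a pronoun; Principle B requires it to be free in its binding domain — the clause headed by 'considered'.
— Bruno: subject of the clause headed by 'photographed'; is c-commanded by the pronoun; coreference would bind this R-expression — blocked (Principle C).
— Jonas: possessor inside the subject DP of the matrix clause; does not c-command the pronoun — Principle B does not apply; allowed.
— Jonas' boss: subject of the matrix clause; c-commands the pronoun but lies outside its binding domain — allowed.
— Kenji's colleague: subject of the clause headed by 'considered'; c-commands the pronoun within its binding domain — blocked (Principle B).

Jonas, Jonas' boss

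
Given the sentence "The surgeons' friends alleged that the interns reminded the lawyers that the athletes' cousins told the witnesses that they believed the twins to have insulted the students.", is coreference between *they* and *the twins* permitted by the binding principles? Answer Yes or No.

No

*they* is a pronoun; Principle B requires it to be free in its binding domain — the clause headed by 'believed'.
— the twins: subject of the clause headed by 'insulted'; is c-commanded by the pronoun; coreference would bind this R-expression — blocked (Principle C).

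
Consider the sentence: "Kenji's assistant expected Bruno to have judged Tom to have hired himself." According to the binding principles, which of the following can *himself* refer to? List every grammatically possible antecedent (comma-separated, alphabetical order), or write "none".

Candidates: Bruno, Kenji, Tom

*himself* is a reflexive; Principle A requires it to be bound within its binding domain — the clause headed by 'hired'.
— Bruno: subject of the clause headed by 'judged'; c-commands the reflexive but lies outside its binding domain — cannot bind it (Principle A).
— Kenji: possessor inside the subject DP of the matrix clause; does not c-command the reflexive — cannot bind it (Principle A).
— Tom: subject of the clause headed by 'hired'; c-commands the reflexive within its binding domain — allowed (Principle A).

Tom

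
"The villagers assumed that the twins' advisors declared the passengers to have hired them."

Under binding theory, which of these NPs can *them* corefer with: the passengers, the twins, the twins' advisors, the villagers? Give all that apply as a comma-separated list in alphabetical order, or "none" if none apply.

the twins, the twins' advisors, the villagers

*them* is a pronoun; Principle B requires it to be free in its binding domain — the clause headed by 'hired'.
— the passengers: subject of the clause headed by 'hired'; c-commands the pronoun within its binding domain — blocked (Principle B).
— the twins: possessor inside the subject DP of the clause headed by 'declared'; does not c-command the pronoun — Principle B does not apply; allowed.
— the twins' advisors: subject of the clause headed by 'declared'; c-commands the pronoun but lies outside its binding domain — allowed.
— the villagers: subject of the matrix clause; c-commands the pronoun but lies outside its binding domain — allowed.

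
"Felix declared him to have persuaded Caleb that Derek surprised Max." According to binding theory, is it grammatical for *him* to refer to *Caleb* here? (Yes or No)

*Caleb* is an R-expression; Principle C requires it to be free (not bound by any c-commanding expression).
— him: subject of the clause headed by 'persuaded'; the pronoun c-commands the R-expression — coreference blocked (Principle C).

No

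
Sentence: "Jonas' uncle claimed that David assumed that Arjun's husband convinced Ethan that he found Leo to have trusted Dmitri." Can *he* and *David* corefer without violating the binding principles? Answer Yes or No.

Yes

*David* is an R-expression; Principle C requires it to be free (not bound by any c-commanding expression).
— he: subject of the clause headed by 'found'; the pronoun does not c-command the R-expression — coreference allowed.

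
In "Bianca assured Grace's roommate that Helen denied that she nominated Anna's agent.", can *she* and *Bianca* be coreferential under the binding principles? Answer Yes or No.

Yes

*Bianca* is an R-expression; Principle C requires it to be free (not bound by any c-commanding expression).
— she: subject of the clause headed by 'nominated'; the pronoun does not c-command the R-expression — coreference allowed.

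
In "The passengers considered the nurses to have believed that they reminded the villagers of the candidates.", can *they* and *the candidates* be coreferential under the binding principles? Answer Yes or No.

No

*the candidates* is an R-expression; Principle C requires it to be free (not bound by any c-commanding expression).
— they: subject of the clause headed by 'reminded'; the pronoun c-commands the R-expression — coreference blocked (Principle C).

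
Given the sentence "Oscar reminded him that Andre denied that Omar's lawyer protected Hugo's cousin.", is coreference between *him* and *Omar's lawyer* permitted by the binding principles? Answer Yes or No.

*him* is a pronoun; Principle B requires it to be free in its binding domain — the matrix clause.
— Omar's lawyer: subject of the clause headed by 'protected'; is c-commanded by the pronoun; coreference would bind this R-expression — blocked (Principle C).

No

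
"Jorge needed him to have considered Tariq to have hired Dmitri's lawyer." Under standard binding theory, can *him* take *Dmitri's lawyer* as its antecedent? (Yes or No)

No

*him* is a pronoun; Principle B requires it to be free in its binding domain — the matrix clause.
— Dmitri's lawyer: object of the clause headed by 'hired'; is c-commanded by the pronoun; coreference would bind this R-expression — blocked (Principle C).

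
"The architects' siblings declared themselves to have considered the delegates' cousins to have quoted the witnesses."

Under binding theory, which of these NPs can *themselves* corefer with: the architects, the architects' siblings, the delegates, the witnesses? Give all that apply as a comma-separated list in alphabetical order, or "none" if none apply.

*themselves* is a reflexive; Principle A requires it to be bound within its binding domain — the matrix clause.
— the architects: possessor inside the subject DP of the matrix clause; does not c-command the reflexive — cannot bind it (Principle A).
— the architects' siblings: subject of the matrix clause; c-commands the reflexive within its binding domain — allowed (Principle A).
— the delegates: possessor inside the subject DP of the clause headed by 'quoted'; does not c-command the reflexive — cannot bind it (Principle A).
— the witnesses: object of the clause headed by 'quoted'; does not c-command the reflexive — cannot bind it (Principle A).

the architects' siblings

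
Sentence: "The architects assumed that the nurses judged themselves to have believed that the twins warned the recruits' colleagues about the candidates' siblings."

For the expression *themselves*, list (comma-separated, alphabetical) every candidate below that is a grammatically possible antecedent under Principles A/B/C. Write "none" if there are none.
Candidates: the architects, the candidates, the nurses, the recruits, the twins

the nurses

*themselves* is a reflexive; Principle A requires it to be bound within its binding domain — the clause headed by 'judged'.
— the architects: subject of the matrix clause; c-commands the reflexive but lies outside its binding domain — cannot bind it (Principle A).
— the candidates: possessor inside the second object DP of the clause headed by 'warned'; does not c-command the reflexive — cannot bind it (Principle A).
— the nurses: subject of the clause headed by 'judged'; c-commands the reflexive within its binding domain — allowed (Principle A).
— the recruits: possessor inside the object DP of the clause headed by 'warned'; does not c-command the reflexive — cannot bind it (Principle A).
— the twins: subject of the clause headed by 'warned'; does not c-command the reflexive — cannot bind it (Principle A).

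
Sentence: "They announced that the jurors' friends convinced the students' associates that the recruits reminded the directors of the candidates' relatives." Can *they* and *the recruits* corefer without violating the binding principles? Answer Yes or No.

No

*the recruits* is an R-expression; Principle C requires it to be free (not bound by any c-commanding expression).
— they: subject of the matrix clause; the pronoun c-commands the R-expression — coreference blocked (Principle C).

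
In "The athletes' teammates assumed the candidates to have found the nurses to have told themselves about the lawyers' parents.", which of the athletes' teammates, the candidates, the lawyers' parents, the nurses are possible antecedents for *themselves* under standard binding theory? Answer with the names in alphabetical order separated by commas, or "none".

the nurses

*themselves* is a reflexive; Principle A requires it to be bound within its binding domain — the clause headed by 'told'.
— the athletes' teammates: subject of the matrix clause; c-commands the reflexive but lies outside its binding domain — cannot bind it (Principle A).
— the candidates: subject of the clause headed by 'found'; c-commands the reflexive but lies outside its binding domain — cannot bind it (Principle A).
— the lawyers' parents: second object of the clause headed by 'told'; does not c-command the reflexive — cannot bind it (Principle A).
— the nurses: subject of the clause headed by 'told'; c-commands the reflexive within its binding domain — allowed (Principle A).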